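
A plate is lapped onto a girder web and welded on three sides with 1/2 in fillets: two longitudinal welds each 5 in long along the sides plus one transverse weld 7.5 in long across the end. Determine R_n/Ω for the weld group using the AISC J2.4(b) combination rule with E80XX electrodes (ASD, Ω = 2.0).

E80XX → F_EXX = 80 ksi.
t_e = 0.707 × 0.5 = 0.3535 in.
R_nwl = 0.6 × 80 × 0.3535 × 10 = 169.7 kips (longitudinal, 2 welds).
R_nwt = 0.6 × 80 × 0.3535 × 7.5 = 127.3 kips (transverse, base value).
(i) R_nwl + R_nwt = 296.9 kips; (ii) 0.85 R_nwl + 1.5 R_nwt = 335.1 kips.
R_n = max = 335.1 kips [governs: (ii)]; R_n/Ω = 167.6 kips.

R_n/Ω ≈ 168 kips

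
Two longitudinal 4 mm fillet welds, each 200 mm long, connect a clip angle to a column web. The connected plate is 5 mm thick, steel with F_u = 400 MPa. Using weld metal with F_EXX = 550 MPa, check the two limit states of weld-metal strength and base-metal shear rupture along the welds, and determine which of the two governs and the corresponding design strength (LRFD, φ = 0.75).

φR_n ≈ 280 kN (weld metal governs)

t_e = 0.707 × 4 = 2.828 mm; L = 400 mm.
Weld metal: φR_n = 0.75 × 0.6 × 550 × 2.828 × 400 × 10⁻³ = 280 kN.
Base metal (shear rupture): φR_n = 0.75 × 0.6 × 400 × 5 × 400 × 10⁻³ = 360 kN.
Governing: weld metal.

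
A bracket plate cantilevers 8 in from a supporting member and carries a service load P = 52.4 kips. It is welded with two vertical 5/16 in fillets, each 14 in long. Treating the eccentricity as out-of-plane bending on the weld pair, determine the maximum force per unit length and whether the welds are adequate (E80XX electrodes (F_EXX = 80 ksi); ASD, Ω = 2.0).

L_w = 2 × 14 = 28 in; section modulus (unit throat) S = 2 × L²/6 = 65.33 in².
Direct shear f_v = P/L_w = 52.4/28 = 1.871 kip/in.
Moment M = P × e = 52.4 × 8 = 419.2 kip·in; bending f_b = M/S = 6.416 kip/in.
f_max = √(f_v² + f_b²) = √(1.871² + 6.416²) = 6.684 kip/in.
r_n/Ω = (1/2.0) × 0.6 × 80 × (0.707 × 0.3125) = 5.302 kip/in → NOT adequate.

f_max ≈ 6.68 kip/in; NOT adequate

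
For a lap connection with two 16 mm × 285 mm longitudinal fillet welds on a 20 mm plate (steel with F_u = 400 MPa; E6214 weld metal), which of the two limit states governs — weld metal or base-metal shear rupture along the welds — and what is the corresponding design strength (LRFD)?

E62XX → F_EXX = 620 MPa.
t_e = 0.707 × 16 = 11.31 mm; L = 570 mm.
Weld metal: φR_n = 0.75 × 0.6 × 620 × 11.31 × 570 × 10⁻³ = 1799 kN.
Base metal (shear rupture): φR_n = 0.75 × 0.6 × 400 × 20 × 570 × 10⁻³ = 2052 kN.
Governing: weld metal.

φR_n ≈ 1800 kN (weld metal governs)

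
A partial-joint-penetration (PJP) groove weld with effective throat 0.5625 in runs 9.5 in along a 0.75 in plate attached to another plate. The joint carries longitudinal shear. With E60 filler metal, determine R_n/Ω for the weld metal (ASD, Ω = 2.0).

E60XX → F_EXX = 60 ksi.
Effective throat (given) t_e = 0.5625 in.
A_we = 0.5625 × 9.5 = 5.344 in².
F_nw = 0.6 F_EXX = 36 ksi.
R_n/Ω = (36 × 5.344) / 2.0 = 96.19 kip.

R_n/Ω ≈ 96.2 kip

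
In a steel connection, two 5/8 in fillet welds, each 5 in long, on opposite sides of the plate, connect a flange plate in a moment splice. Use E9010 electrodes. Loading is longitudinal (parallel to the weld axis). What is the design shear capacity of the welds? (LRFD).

φR_n ≈ 179 kips

E90XX → F_EXX = 90 ksi.
Effective throat t_e = 0.707 × 0.625 = 0.4419 in.
Total length L = 10 in; A_we = 0.4419 × 10 = 4.419 in².
F_nw = 0.6 F_EXX = 0.6 × 90 = 54 ksi.
φR_n = 0.75 × 54 × 4.419 = 179 kips.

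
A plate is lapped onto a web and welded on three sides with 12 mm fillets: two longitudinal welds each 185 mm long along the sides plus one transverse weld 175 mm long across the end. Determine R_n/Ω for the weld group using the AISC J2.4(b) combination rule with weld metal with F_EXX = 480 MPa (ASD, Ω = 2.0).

R_n/Ω ≈ 705 kN

t_e = 0.707 × 12 = 8.484 mm.
R_nwl = 0.6 × 480 × 8.484 × 370 × 10⁻³ = 904.1 kN (longitudinal, 2 welds).
R_nwt = 0.6 × 480 × 8.484 × 175 × 10⁻³ = 427.6 kN (transverse, base value).
(i) R_nwl + R_nwt = 1332 kN; (ii) 0.85 R_nwl + 1.5 R_nwt = 1410 kN.
R_n = max = 1410 kN [governs: (ii)]; R_n/Ω = 704.9 kN.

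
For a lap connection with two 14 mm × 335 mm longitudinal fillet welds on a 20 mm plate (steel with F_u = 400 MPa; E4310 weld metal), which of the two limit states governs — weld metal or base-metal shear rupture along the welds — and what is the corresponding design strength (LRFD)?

E43XX → F_EXX = 430 MPa.
t_e = 0.707 × 14 = 9.898 mm; L = 670 mm.
Weld metal: φR_n = 0.75 × 0.6 × 430 × 9.898 × 670 × 10⁻³ = 1283 kN.
Base metal (shear rupture): φR_n = 0.75 × 0.6 × 400 × 20 × 670 × 10⁻³ = 2412 kN.
Governing: weld metal.

φR_n ≈ 1280 kN (weld metal governs)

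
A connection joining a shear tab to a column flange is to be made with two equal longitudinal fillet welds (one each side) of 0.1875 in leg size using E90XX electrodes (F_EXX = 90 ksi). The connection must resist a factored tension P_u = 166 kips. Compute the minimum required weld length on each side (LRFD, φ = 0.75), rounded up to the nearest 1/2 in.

L = 15.5 in on each side

Throat t_e = 0.707 × 0.1875 = 0.1326 in.
φr_n = 0.75 × 0.6 × 90 × 0.1326 = 5.369 kips/in.
L_req = P_u / φr_n = 166 / 5.369 = 30.92 in total.
Per side: 30.92 / 2 = 15.46 in.
Round up → use L = 15.5 in on each side.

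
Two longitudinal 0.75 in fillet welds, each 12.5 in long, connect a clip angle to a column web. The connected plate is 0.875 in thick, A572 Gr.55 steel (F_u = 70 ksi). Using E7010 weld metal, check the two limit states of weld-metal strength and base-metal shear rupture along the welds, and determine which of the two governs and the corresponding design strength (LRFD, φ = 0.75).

φR_n ≈ 418 kips (weld metal governs)

E70XX → F_EXX = 70 ksi.
t_e = 0.707 × 0.75 = 0.5302 in; L = 25 in.
Weld metal: φR_n = 0.75 × 0.6 × 70 × 0.5302 × 25 = 417.6 kips.
Base metal (shear rupture): φR_n = 0.75 × 0.6 × 70 × 0.875 × 25 = 689.1 kips.
Governing: weld metal.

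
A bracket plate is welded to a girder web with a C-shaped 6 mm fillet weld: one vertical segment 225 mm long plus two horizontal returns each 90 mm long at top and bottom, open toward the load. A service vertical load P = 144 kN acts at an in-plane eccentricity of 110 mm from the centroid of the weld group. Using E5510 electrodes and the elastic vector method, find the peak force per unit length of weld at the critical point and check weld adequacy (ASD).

f_max ≈ 835 N/mm; NOT adequate

E55XX → F_EXX = 550 MPa.
Total weld length L_w = 405 mm. Treat welds as unit-width lines.
Centroid: x̄ = 2×90×45 / 405 = 20 mm from the vertical weld.
Polar moment about centroid: J = I_x + I_y = [225³/12 + 2×90×112.5²] + [225×20² + 2(90³/12 + 90×25²)] = 3551000 mm³.
Direct shear f_v = P/L_w = 144×10³ / 405 = 355.6 N/mm (vertical).
Torsion M = P·e = 144×10³ × 110 = 15840000 N·mm.
Critical point at (x, y) = (70, 112.5) from centroid. f_tx = M·y/J = 501.8 N/mm; f_ty = M·x/J = 312.2 N/mm.
Resultant f_max = √[f_tx² + (f_v + f_ty)²] = √[501.8² + (355.6 + 312.2)²] = 835.3 N/mm.
Capacity per unit length: r_n/Ω = (1/2.0) × 0.6 × 550 × (0.707 × 6) = 699.9 N/mm.
835.3 > 699.9 → NOT adequate.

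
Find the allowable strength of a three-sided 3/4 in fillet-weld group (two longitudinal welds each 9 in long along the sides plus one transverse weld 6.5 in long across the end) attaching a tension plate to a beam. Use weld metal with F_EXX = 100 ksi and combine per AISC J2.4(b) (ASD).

R_n/Ω ≈ 398 kips

t_e = 0.707 × 0.75 = 0.5302 in.
R_nwl = 0.6 × 100 × 0.5302 × 18 = 572.7 kips (longitudinal, 2 welds).
R_nwt = 0.6 × 100 × 0.5302 × 6.5 = 206.8 kips (transverse, base value).
(i) R_nwl + R_nwt = 779.5 kips; (ii) 0.85 R_nwl + 1.5 R_nwt = 797 kips.
R_n = max = 797 kips [governs: (ii)]; R_n/Ω = 398.5 kips.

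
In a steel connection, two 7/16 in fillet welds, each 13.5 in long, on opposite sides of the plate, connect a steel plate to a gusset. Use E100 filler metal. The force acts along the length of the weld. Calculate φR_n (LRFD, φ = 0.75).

φR_n ≈ 376 kips

E100XX → F_EXX = 100 ksi.
Effective throat t_e = 0.707 × 0.4375 = 0.3093 in.
Total length L = 27 in; A_we = 0.3093 × 27 = 8.351 in².
F_nw = 0.6 F_EXX = 0.6 × 100 = 60 ksi.
φR_n = 0.75 × 60 × 8.351 = 375.8 kips.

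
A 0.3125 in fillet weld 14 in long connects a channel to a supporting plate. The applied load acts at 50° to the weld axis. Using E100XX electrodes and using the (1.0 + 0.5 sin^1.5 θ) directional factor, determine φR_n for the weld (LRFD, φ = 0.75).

φR_n ≈ 186 kip

E100XX → F_EXX = 100 ksi.
t_e = 0.707 × 0.3125 = 0.2209 in; A_we = 0.2209 × 14 = 3.093 in².
Directional factor: 1.0 + 0.5 sin^1.5(50°) = 1.335.
F_nw = 0.6 × 100 × 1.335 = 80.11 ksi.
φR_n = 0.75 × 80.11 × 3.093 = 185.9 kip.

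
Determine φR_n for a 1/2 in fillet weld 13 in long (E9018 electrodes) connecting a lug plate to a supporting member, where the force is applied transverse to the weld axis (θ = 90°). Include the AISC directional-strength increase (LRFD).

φR_n ≈ 279 kip

E90XX → F_EXX = 90 ksi.
t_e = 0.707 × 0.5 = 0.3535 in; A_we = 0.3535 × 13 = 4.595 in².
Directional factor: 1.0 + 0.5 sin^1.5(90°) = 1.5.
F_nw = 0.6 × 90 × 1.5 = 81 ksi.
φR_n = 0.75 × 81 × 4.595 = 279.2 kip.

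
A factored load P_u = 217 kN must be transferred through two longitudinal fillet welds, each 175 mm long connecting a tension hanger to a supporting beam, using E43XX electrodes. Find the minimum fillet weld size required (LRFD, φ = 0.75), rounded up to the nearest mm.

E43XX → F_EXX = 430 MPa.
Total weld length L = 350 mm.
Required throat t_e = P_u / (φ × 0.6 F_EXX × L) = 217 / (0.75 × 0.6 × 430 × 350 × 10⁻³) = 3.204 mm.
Required leg w = t_e / 0.707 = 4.532 mm → use 5 mm.

w = 5 mm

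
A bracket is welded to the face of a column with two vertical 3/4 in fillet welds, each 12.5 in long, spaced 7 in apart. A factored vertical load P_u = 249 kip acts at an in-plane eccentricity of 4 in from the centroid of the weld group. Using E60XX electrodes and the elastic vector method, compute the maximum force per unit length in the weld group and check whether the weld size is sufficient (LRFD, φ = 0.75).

f_max ≈ 18.3 kip/in; NOT adequate

E60XX → F_EXX = 60 ksi.
Total weld length L_w = 25 in. Treat welds as unit-width lines.
Polar moment about centroid: J = 2[d³/12 + d(b/2)²] = 2[12.5³/12 + 12.5×3.5²] = 631.8 in³.
Direct shear f_v = P/L_w = 249 / 25 = 9.96 kip/in (vertical).
Torsion M = P·e = 249 × 4 = 996 kip·in.
Critical point at (x, y) = (3.5, 6.25) from centroid. f_tx = M·y/J = 9.853 kip/in; f_ty = M·x/J = 5.518 kip/in.
Resultant f_max = √[f_tx² + (f_v + f_ty)²] = √[9.853² + (9.96 + 5.518)²] = 18.35 kip/in.
Capacity per unit length: φr_n = 0.75 × 0.6 × 60 × (0.707 × 0.75) = 14.32 kip/in.
18.35 > 14.32 → NOT adequate.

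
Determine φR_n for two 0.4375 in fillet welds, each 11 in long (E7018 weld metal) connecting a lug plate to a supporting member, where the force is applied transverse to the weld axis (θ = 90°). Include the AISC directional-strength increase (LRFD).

E70XX → F_EXX = 70 ksi.
t_e = 0.707 × 0.4375 = 0.3093 in; A_we = 0.3093 × 22 = 6.805 in².
Directional factor: 1.0 + 0.5 sin^1.5(90°) = 1.5.
F_nw = 0.6 × 70 × 1.5 = 63 ksi.
φR_n = 0.75 × 63 × 6.805 = 321.5 kip.

φR_n ≈ 322 kip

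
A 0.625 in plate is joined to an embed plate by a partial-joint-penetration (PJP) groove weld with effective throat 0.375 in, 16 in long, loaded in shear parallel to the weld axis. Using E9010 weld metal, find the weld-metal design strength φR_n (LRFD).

φR_n ≈ 243 kips

E90XX → F_EXX = 90 ksi.
Effective throat (given) t_e = 0.375 in.
A_we = 0.375 × 16 = 6 in².
F_nw = 0.6 F_EXX = 54 ksi.
φR_n = 0.75 × 54 × 6 = 243 kips.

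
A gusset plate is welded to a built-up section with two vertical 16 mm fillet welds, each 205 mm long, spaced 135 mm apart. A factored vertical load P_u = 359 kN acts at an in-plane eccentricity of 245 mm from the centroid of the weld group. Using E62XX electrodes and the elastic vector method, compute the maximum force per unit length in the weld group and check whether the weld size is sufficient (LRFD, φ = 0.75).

E62XX → F_EXX = 620 MPa.
Total weld length L_w = 410 mm. Treat welds as unit-width lines.
Polar moment about centroid: J = 2[d³/12 + d(b/2)²] = 2[205³/12 + 205×67.5²] = 3304000 mm³.
Direct shear f_v = P/L_w = 359×10³ / 410 = 875.6 N/mm (vertical).
Torsion M = P·e = 359×10³ × 245 = 87955000 N·mm.
Critical point at (x, y) = (67.5, 102.5) from centroid. f_tx = M·y/J = 2729 N/mm; f_ty = M·x/J = 1797 N/mm.
Resultant f_max = √[f_tx² + (f_v + f_ty)²] = √[2729² + (875.6 + 1797)²] = 3819 N/mm.
Capacity per unit length: φr_n = 0.75 × 0.6 × 620 × (0.707 × 16) = 3156 N/mm.
3819 > 3156 → NOT adequate.

f_max ≈ 3820 N/mm; NOT adequate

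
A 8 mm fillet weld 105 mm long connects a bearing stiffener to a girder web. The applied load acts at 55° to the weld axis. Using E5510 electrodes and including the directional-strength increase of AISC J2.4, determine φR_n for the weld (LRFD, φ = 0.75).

φR_n ≈ 201 kN

E55XX → F_EXX = 550 MPa.
t_e = 0.707 × 8 = 5.656 mm; A_we = 5.656 × 105 = 593.9 mm².
Directional factor: 1.0 + 0.5 sin^1.5(55°) = 1.371.
F_nw = 0.6 × 550 × 1.371 = 452.3 MPa.
φR_n = 0.75 × 452.3 × 593.9 × 10⁻³ = 201.5 kN.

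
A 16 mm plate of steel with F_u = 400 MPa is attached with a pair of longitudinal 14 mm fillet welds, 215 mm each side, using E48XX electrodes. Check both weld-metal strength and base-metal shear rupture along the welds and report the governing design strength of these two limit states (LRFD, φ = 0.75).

φR_n ≈ 919 kN (weld metal governs)

E48XX → F_EXX = 480 MPa.
t_e = 0.707 × 14 = 9.898 mm; L = 430 mm.
Weld metal: φR_n = 0.75 × 0.6 × 480 × 9.898 × 430 × 10⁻³ = 919.3 kN.
Base metal (shear rupture): φR_n = 0.75 × 0.6 × 400 × 16 × 430 × 10⁻³ = 1238 kN.
Governing: weld metal.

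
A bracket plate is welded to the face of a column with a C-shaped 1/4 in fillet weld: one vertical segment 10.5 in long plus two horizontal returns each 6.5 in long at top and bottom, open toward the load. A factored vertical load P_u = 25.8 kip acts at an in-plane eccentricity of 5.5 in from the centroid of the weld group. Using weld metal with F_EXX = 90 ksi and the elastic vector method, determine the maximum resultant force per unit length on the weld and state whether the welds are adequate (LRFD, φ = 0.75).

f_max ≈ 2.64 kip/in; adequate

Total weld length L_w = 23.5 in. Treat welds as unit-width lines.
Centroid: x̄ = 2×6.5×3.25 / 23.5 = 1.798 in from the vertical weld.
Polar moment about centroid: J = I_x + I_y = [10.5³/12 + 2×6.5×5.25²] + [10.5×1.798² + 2(6.5³/12 + 6.5×1.452²)] = 561.9 in³.
Direct shear f_v = P/L_w = 25.8 / 23.5 = 1.098 kip/in (vertical).
Torsion M = P·e = 25.8 × 5.5 = 141.9 kip·in.
Critical point at (x, y) = (4.702, 5.25) from centroid. f_tx = M·y/J = 1.326 kip/in; f_ty = M·x/J = 1.187 kip/in.
Resultant f_max = √[f_tx² + (f_v + f_ty)²] = √[1.326² + (1.098 + 1.187)²] = 2.642 kip/in.
Capacity per unit length: φr_n = 0.75 × 0.6 × 90 × (0.707 × 0.25) = 7.158 kip/in.
2.642 ≤ 7.158 → adequate.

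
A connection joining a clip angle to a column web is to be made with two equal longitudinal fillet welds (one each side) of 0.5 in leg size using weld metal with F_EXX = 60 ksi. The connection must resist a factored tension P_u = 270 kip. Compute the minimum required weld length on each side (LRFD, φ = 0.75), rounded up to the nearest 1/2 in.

Throat t_e = 0.707 × 0.5 = 0.3535 in.
φr_n = 0.75 × 0.6 × 60 × 0.3535 = 9.544 kip/in.
L_req = P_u / φr_n = 270 / 9.544 = 28.29 in total.
Per side: 28.29 / 2 = 14.14 in.
Round up → use L = 14.5 in on each side.

L = 14.5 in on each side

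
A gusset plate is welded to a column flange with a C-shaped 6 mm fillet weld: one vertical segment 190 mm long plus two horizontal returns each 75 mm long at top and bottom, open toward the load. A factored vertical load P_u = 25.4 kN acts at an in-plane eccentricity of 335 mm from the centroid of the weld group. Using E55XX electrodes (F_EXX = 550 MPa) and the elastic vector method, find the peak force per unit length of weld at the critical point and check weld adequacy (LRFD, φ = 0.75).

f_max ≈ 492 N/mm; adequate

Total weld length L_w = 340 mm. Treat welds as unit-width lines.
Centroid: x̄ = 2×75×37.5 / 340 = 16.54 mm from the vertical weld.
Polar moment about centroid: J = I_x + I_y = [190³/12 + 2×75×95²] + [190×16.54² + 2(75³/12 + 75×20.96²)] = 2114000 mm³.
Direct shear f_v = P/L_w = 25.4×10³ / 340 = 74.71 N/mm (vertical).
Torsion M = P·e = 25.4×10³ × 335 = 8509000 N·mm.
Critical point at (x, y) = (58.46, 95) from centroid. f_tx = M·y/J = 382.5 N/mm; f_ty = M·x/J = 235.3 N/mm.
Resultant f_max = √[f_tx² + (f_v + f_ty)²] = √[382.5² + (74.71 + 235.3)²] = 492.4 N/mm.
Capacity per unit length: φr_n = 0.75 × 0.6 × 550 × (0.707 × 6) = 1050 N/mm.
492.4 ≤ 1050 → adequate.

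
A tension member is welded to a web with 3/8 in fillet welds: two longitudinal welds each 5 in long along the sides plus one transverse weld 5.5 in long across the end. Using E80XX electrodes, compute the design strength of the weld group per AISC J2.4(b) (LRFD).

E80XX → F_EXX = 80 ksi.
t_e = 0.707 × 0.375 = 0.2651 in.
R_nwl = 0.6 × 80 × 0.2651 × 10 = 127.3 kip (longitudinal, 2 welds).
R_nwt = 0.6 × 80 × 0.2651 × 5.5 = 69.99 kip (transverse, base value).
(i) R_nwl + R_nwt = 197.3 kip; (ii) 0.85 R_nwl + 1.5 R_nwt = 213.2 kip.
R_n = max = 213.2 kip [governs: (ii)]; φR_n = 159.9 kip.

φR_n ≈ 160 kip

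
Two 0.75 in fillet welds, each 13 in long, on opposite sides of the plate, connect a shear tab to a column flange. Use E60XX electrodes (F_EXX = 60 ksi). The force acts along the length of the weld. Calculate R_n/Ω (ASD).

Effective throat t_e = 0.707 × 0.75 = 0.5302 in.
Total length L = 26 in; A_we = 0.5302 × 26 = 13.79 in².
F_nw = 0.6 F_EXX = 0.6 × 60 = 36 ksi.
R_n = 36 × 13.79 = 496.3 kip; R_n/Ω = 496.3/2.0 = 248.2 kip.

R_n/Ω ≈ 248 kip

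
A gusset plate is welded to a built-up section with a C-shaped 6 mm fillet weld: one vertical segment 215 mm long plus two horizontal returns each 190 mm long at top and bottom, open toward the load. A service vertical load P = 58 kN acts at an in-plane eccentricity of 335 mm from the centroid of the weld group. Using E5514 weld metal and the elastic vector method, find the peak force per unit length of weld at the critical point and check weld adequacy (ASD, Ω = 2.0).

E55XX → F_EXX = 550 MPa.
Total weld length L_w = 595 mm. Treat welds as unit-width lines.
Centroid: x̄ = 2×190×95 / 595 = 60.67 mm from the vertical weld.
Polar moment about centroid: J = I_x + I_y = [215³/12 + 2×190×107.5²] + [215×60.67² + 2(190³/12 + 190×34.33²)] = 7602000 mm³.
Direct shear f_v = P/L_w = 58×10³ / 595 = 97.48 N/mm (vertical).
Torsion M = P·e = 58×10³ × 335 = 19430000 N·mm.
Critical point at (x, y) = (129.3, 107.5) from centroid. f_tx = M·y/J = 274.8 N/mm; f_ty = M·x/J = 330.6 N/mm.
Resultant f_max = √[f_tx² + (f_v + f_ty)²] = √[274.8² + (97.48 + 330.6)²] = 508.6 N/mm.
Capacity per unit length: r_n/Ω = (1/2.0) × 0.6 × 550 × (0.707 × 6) = 699.9 N/mm.
508.6 ≤ 699.9 → adequate.

f_max ≈ 509 N/mm; adequate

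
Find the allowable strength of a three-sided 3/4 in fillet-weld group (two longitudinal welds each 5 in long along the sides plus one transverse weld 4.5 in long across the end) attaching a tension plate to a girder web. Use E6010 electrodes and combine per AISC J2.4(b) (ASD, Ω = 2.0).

R_n/Ω ≈ 146 kips

E60XX → F_EXX = 60 ksi.
t_e = 0.707 × 0.75 = 0.5302 in.
R_nwl = 0.6 × 60 × 0.5302 × 10 = 190.9 kips (longitudinal, 2 welds).
R_nwt = 0.6 × 60 × 0.5302 × 4.5 = 85.9 kips (transverse, base value).
(i) R_nwl + R_nwt = 276.8 kips; (ii) 0.85 R_nwl + 1.5 R_nwt = 291.1 kips.
R_n = max = 291.1 kips [governs: (ii)]; R_n/Ω = 145.6 kips.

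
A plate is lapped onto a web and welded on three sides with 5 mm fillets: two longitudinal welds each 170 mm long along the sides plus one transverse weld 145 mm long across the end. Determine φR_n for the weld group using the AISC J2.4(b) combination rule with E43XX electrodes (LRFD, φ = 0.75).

E43XX → F_EXX = 430 MPa.
t_e = 0.707 × 5 = 3.535 mm.
R_nwl = 0.6 × 430 × 3.535 × 340 × 10⁻³ = 310.1 kN (longitudinal, 2 welds).
R_nwt = 0.6 × 430 × 3.535 × 145 × 10⁻³ = 132.2 kN (transverse, base value).
(i) R_nwl + R_nwt = 442.3 kN; (ii) 0.85 R_nwl + 1.5 R_nwt = 461.9 kN.
R_n = max = 461.9 kN [governs: (ii)]; φR_n = 346.5 kN.

φR_n ≈ 346 kN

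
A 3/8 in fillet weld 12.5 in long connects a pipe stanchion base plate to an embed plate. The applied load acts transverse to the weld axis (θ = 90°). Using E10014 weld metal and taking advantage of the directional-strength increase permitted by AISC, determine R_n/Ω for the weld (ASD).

R_n/Ω ≈ 149 kips

E100XX → F_EXX = 100 ksi.
t_e = 0.707 × 0.375 = 0.2651 in; A_we = 0.2651 × 12.5 = 3.314 in².
Directional factor: 1.0 + 0.5 sin^1.5(90°) = 1.5.
F_nw = 0.6 × 100 × 1.5 = 90 ksi.
R_n/Ω = (90 × 3.314) / 2.0 = 149.1 kips.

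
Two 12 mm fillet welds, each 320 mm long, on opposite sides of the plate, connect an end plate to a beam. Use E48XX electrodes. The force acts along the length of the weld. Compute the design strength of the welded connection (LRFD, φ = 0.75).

φR_n ≈ 1170 kN

E48XX → F_EXX = 480 MPa.
Effective throat t_e = 0.707 × 12 = 8.484 mm.
Total length L = 640 mm; A_we = 8.484 × 640 = 5430 mm².
F_nw = 0.6 F_EXX = 0.6 × 480 = 288 MPa.
φR_n = 0.75 × 288 × 5430 × 10⁻³ = 1173 kN.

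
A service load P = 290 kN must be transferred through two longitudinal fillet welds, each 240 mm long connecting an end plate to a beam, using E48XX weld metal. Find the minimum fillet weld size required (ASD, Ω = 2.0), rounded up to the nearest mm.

w = 6 mm

E48XX → F_EXX = 480 MPa.
Total weld length L = 480 mm.
Required throat t_e = P × Ω / (0.6 F_EXX × L) = 290 × 2.0 / (0.6 × 480 × 480 × 10⁻³) = 4.196 mm.
Required leg w = t_e / 0.707 = 5.934 mm → use 6 mm.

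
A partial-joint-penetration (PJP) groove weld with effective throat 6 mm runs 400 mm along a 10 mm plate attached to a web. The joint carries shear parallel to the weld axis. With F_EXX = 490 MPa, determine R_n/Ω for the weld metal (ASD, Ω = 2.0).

Effective throat (given) t_e = 6 mm.
A_we = 6 × 400 = 2400 mm².
F_nw = 0.6 F_EXX = 294 MPa.
R_n/Ω = (294 × 2400) / 2.0 × 10⁻³ = 352.8 kN.

R_n/Ω ≈ 353 kN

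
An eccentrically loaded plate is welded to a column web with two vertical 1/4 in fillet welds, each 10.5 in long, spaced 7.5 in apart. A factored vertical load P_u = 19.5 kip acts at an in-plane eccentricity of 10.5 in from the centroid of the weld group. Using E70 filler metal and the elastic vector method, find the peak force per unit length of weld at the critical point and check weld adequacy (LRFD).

f_max ≈ 3.33 kip/in; adequate

E70XX → F_EXX = 70 ksi.
Total weld length L_w = 21 in. Treat welds as unit-width lines.
Polar moment about centroid: J = 2[d³/12 + d(b/2)²] = 2[10.5³/12 + 10.5×3.75²] = 488.2 in³.
Direct shear f_v = P/L_w = 19.5 / 21 = 0.9286 kip/in (vertical).
Torsion M = P·e = 19.5 × 10.5 = 204.75 kip·in.
Critical point at (x, y) = (3.75, 5.25) from centroid. f_tx = M·y/J = 2.202 kip/in; f_ty = M·x/J = 1.573 kip/in.
Resultant f_max = √[f_tx² + (f_v + f_ty)²] = √[2.202² + (0.9286 + 1.573)²] = 3.332 kip/in.
Capacity per unit length: φr_n = 0.75 × 0.6 × 70 × (0.707 × 0.25) = 5.568 kip/in.
3.332 ≤ 5.568 → adequate.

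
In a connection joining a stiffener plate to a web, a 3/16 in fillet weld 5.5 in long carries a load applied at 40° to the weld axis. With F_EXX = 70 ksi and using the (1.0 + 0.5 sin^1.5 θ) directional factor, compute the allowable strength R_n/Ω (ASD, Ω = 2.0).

R_n/Ω ≈ 19.3 kip

t_e = 0.707 × 0.1875 = 0.1326 in; A_we = 0.1326 × 5.5 = 0.7291 in².
Directional factor: 1.0 + 0.5 sin^1.5(40°) = 1.258.
F_nw = 0.6 × 70 × 1.258 = 52.82 ksi.
R_n/Ω = (52.82 × 0.7291) / 2.0 = 19.26 kip.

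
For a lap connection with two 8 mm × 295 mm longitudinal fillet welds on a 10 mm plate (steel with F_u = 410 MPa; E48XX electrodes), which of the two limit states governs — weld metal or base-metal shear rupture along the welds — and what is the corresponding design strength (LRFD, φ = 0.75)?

E48XX → F_EXX = 480 MPa.
t_e = 0.707 × 8 = 5.656 mm; L = 590 mm.
Weld metal: φR_n = 0.75 × 0.6 × 480 × 5.656 × 590 × 10⁻³ = 720.8 kN.
Base metal (shear rupture): φR_n = 0.75 × 0.6 × 410 × 10 × 590 × 10⁻³ = 1089 kN.
Governing: weld metal.

φR_n ≈ 721 kN (weld metal governs)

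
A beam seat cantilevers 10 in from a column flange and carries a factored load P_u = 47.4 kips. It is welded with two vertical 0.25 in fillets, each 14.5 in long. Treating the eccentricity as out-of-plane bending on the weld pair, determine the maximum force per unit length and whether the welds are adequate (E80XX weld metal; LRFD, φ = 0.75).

E80XX → F_EXX = 80 ksi.
L_w = 2 × 14.5 = 29 in; section modulus (unit throat) S = 2 × L²/6 = 70.08 in².
Direct shear f_v = P/L_w = 47.4/29 = 1.634 kip/in.
Moment M = P × e = 47.4 × 10 = 474 kip·in; bending f_b = M/S = 6.763 kip/in.
f_max = √(f_v² + f_b²) = √(1.634² + 6.763²) = 6.958 kip/in.
φr_n = 0.75 × 0.6 × 80 × (0.707 × 0.25) = 6.363 kip/in → NOT adequate.

f_max ≈ 6.96 kip/in; NOT adequate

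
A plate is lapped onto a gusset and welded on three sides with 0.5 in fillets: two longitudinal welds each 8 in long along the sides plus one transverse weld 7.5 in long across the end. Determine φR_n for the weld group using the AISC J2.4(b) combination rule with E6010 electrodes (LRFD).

φR_n ≈ 237 kips

E60XX → F_EXX = 60 ksi.
t_e = 0.707 × 0.5 = 0.3535 in.
R_nwl = 0.6 × 60 × 0.3535 × 16 = 203.6 kips (longitudinal, 2 welds).
R_nwt = 0.6 × 60 × 0.3535 × 7.5 = 95.44 kips (transverse, base value).
(i) R_nwl + R_nwt = 299.1 kips; (ii) 0.85 R_nwl + 1.5 R_nwt = 316.2 kips.
R_n = max = 316.2 kips [governs: (ii)]; φR_n = 237.2 kips.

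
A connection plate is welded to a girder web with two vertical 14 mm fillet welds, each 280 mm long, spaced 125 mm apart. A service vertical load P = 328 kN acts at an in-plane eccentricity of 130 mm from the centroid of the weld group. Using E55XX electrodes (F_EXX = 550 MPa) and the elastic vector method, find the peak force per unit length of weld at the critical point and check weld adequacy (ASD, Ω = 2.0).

f_max ≈ 1460 N/mm; adequate

Total weld length L_w = 560 mm. Treat welds as unit-width lines.
Polar moment about centroid: J = 2[d³/12 + d(b/2)²] = 2[280³/12 + 280×62.5²] = 5846000 mm³.
Direct shear f_v = P/L_w = 328×10³ / 560 = 585.7 N/mm (vertical).
Torsion M = P·e = 328×10³ × 130 = 42640000 N·mm.
Critical point at (x, y) = (62.5, 140) from centroid. f_tx = M·y/J = 1021 N/mm; f_ty = M·x/J = 455.9 N/mm.
Resultant f_max = √[f_tx² + (f_v + f_ty)²] = √[1021² + (585.7 + 455.9)²] = 1459 N/mm.
Capacity per unit length: r_n/Ω = (1/2.0) × 0.6 × 550 × (0.707 × 14) = 1633 N/mm.
1459 ≤ 1633 → adequate.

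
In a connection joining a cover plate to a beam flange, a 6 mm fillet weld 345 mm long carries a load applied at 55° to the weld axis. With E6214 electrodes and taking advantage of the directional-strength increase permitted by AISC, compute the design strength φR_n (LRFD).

E62XX → F_EXX = 620 MPa.
t_e = 0.707 × 6 = 4.242 mm; A_we = 4.242 × 345 = 1463 mm².
Directional factor: 1.0 + 0.5 sin^1.5(55°) = 1.371.
F_nw = 0.6 × 620 × 1.371 = 509.9 MPa.
φR_n = 0.75 × 509.9 × 1463 × 10⁻³ = 559.7 kN.

φR_n ≈ 560 kN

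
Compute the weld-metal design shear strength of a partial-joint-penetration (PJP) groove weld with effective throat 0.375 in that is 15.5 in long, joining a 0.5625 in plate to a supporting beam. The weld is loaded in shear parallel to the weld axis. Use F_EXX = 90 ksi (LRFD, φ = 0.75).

Effective throat (given) t_e = 0.375 in.
A_we = 0.375 × 15.5 = 5.812 in².
F_nw = 0.6 F_EXX = 54 ksi.
φR_n = 0.75 × 54 × 5.812 = 235.4 kip.

φR_n ≈ 235 kip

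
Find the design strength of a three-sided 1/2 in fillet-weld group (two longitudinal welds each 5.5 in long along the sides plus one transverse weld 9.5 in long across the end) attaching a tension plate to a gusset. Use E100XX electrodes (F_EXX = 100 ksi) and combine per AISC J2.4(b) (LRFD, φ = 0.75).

φR_n ≈ 375 kip

t_e = 0.707 × 0.5 = 0.3535 in.
R_nwl = 0.6 × 100 × 0.3535 × 11 = 233.3 kip (longitudinal, 2 welds).
R_nwt = 0.6 × 100 × 0.3535 × 9.5 = 201.5 kip (transverse, base value).
(i) R_nwl + R_nwt = 434.8 kip; (ii) 0.85 R_nwl + 1.5 R_nwt = 500.6 kip.
R_n = max = 500.6 kip [governs: (ii)]; φR_n = 375.4 kip.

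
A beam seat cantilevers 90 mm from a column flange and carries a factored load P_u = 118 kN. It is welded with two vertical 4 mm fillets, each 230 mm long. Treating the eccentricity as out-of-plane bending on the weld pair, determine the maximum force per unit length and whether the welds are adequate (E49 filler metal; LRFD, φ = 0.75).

f_max ≈ 655 N/mm; NOT adequate

E49XX → F_EXX = 490 MPa.
L_w = 2 × 230 = 460 mm; section modulus (unit throat) S = 2 × L²/6 = 17630 mm².
Direct shear f_v = P/L_w = 118×10³/460 = 256.5 N/mm.
Moment M = P × e = 118×10³ × 90 = 10620000 N·mm; bending f_b = M/S = 602.3 N/mm.
f_max = √(f_v² + f_b²) = √(256.5² + 602.3²) = 654.6 N/mm.
φr_n = 0.75 × 0.6 × 490 × (0.707 × 4) = 623.6 N/mm → NOT adequate.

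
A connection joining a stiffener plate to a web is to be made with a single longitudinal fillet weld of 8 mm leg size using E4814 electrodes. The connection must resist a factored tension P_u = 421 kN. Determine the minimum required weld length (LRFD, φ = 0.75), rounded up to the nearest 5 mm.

L = 345 mm

E48XX → F_EXX = 480 MPa.
Throat t_e = 0.707 × 8 = 5.656 mm.
φr_n = 0.75 × 0.6 × 480 × 5.656 × 10⁻³ = 1.222 kN/mm.
L_req = P_u / φr_n = 421 / 1.222 = 344.6 mm total.
Round up → use L = 345 mm.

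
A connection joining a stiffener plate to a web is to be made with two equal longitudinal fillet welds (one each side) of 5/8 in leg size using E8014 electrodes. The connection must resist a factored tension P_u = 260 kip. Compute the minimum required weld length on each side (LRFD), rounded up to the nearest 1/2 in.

L = 8.5 in on each side

E80XX → F_EXX = 80 ksi.
Throat t_e = 0.707 × 0.625 = 0.4419 in.
φr_n = 0.75 × 0.6 × 80 × 0.4419 = 15.91 kip/in.
L_req = P_u / φr_n = 260 / 15.91 = 16.34 in total.
Per side: 16.34 / 2 = 8.172 in.
Round up → use L = 8.5 in on each side.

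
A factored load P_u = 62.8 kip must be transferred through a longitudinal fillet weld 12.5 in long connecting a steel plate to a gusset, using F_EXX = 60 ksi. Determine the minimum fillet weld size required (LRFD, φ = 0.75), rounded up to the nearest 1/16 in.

Total weld length L = 12.5 in.
Required throat t_e = P_u / (φ × 0.6 F_EXX × L) = 62.8 / (0.75 × 0.6 × 60 × 12.5) = 0.1861 in.
Required leg w = t_e / 0.707 = 0.2632 in → use 5/16 in.

w = 5/16 in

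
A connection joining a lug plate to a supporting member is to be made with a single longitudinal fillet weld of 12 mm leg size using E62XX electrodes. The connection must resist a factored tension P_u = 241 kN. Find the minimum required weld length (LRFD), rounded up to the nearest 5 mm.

E62XX → F_EXX = 620 MPa.
Throat t_e = 0.707 × 12 = 8.484 mm.
φr_n = 0.75 × 0.6 × 620 × 8.484 × 10⁻³ = 2.367 kN/mm.
L_req = P_u / φr_n = 241 / 2.367 = 101.8 mm total.
Round up → use L = 105 mm.

L = 105 mm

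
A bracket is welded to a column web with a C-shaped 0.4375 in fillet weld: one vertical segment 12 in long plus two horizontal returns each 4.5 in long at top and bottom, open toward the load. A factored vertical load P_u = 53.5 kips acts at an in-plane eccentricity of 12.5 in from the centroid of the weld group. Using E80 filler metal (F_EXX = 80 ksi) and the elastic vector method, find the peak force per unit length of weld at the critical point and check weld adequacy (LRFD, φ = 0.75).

f_max ≈ 10.7 kip/in; adequate

Total weld length L_w = 21 in. Treat welds as unit-width lines.
Centroid: x̄ = 2×4.5×2.25 / 21 = 0.9643 in from the vertical weld.
Polar moment about centroid: J = I_x + I_y = [12³/12 + 2×4.5×6²] + [12×0.9643² + 2(4.5³/12 + 4.5×1.286²)] = 509.2 in³.
Direct shear f_v = P/L_w = 53.5 / 21 = 2.548 kip/in (vertical).
Torsion M = P·e = 53.5 × 12.5 = 668.75 kip·in.
Critical point at (x, y) = (3.536, 6) from centroid. f_tx = M·y/J = 7.88 kip/in; f_ty = M·x/J = 4.643 kip/in.
Resultant f_max = √[f_tx² + (f_v + f_ty)²] = √[7.88² + (2.548 + 4.643)²] = 10.67 kip/in.
Capacity per unit length: φr_n = 0.75 × 0.6 × 80 × (0.707 × 0.4375) = 11.14 kip/in.
10.67 ≤ 11.14 → adequate.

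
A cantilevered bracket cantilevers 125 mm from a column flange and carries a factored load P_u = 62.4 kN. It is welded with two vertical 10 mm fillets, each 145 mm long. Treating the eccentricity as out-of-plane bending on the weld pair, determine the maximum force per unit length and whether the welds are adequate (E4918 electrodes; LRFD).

E49XX → F_EXX = 490 MPa.
L_w = 2 × 145 = 290 mm; section modulus (unit throat) S = 2 × L²/6 = 7008 mm².
Direct shear f_v = P/L_w = 62.4×10³/290 = 215.2 N/mm.
Moment M = P × e = 62.4×10³ × 125 = 7800000 N·mm; bending f_b = M/S = 1113 N/mm.
f_max = √(f_v² + f_b²) = √(215.2² + 1113²) = 1134 N/mm.
φr_n = 0.75 × 0.6 × 490 × (0.707 × 10) = 1559 N/mm → adequate.

f_max ≈ 1130 N/mm; adequate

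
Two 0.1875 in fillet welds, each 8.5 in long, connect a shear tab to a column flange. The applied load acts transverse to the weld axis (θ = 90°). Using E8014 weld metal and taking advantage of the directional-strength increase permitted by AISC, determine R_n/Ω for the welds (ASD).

R_n/Ω ≈ 81.1 kips

E80XX → F_EXX = 80 ksi.
t_e = 0.707 × 0.1875 = 0.1326 in; A_we = 0.1326 × 17 = 2.254 in².
Directional factor: 1.0 + 0.5 sin^1.5(90°) = 1.5.
F_nw = 0.6 × 80 × 1.5 = 72 ksi.
R_n/Ω = (72 × 2.254) / 2.0 = 81.13 kips.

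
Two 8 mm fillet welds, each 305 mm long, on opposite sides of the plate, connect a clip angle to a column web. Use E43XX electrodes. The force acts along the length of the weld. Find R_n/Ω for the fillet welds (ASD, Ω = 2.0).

R_n/Ω ≈ 445 kN

E43XX → F_EXX = 430 MPa.
Effective throat t_e = 0.707 × 8 = 5.656 mm.
Total length L = 610 mm; A_we = 5.656 × 610 = 3450 mm².
F_nw = 0.6 F_EXX = 0.6 × 430 = 258 MPa.
R_n = 258 × 3450 × 10⁻³ = 890.1 kN; R_n/Ω = 890.1/2.0 = 445.1 kN.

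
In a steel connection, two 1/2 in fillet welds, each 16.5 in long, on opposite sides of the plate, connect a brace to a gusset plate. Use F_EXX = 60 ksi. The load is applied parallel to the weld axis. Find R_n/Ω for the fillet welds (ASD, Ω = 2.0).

R_n/Ω ≈ 210 kip

Effective throat t_e = 0.707 × 0.5 = 0.3535 in.
Total length L = 33 in; A_we = 0.3535 × 33 = 11.67 in².
F_nw = 0.6 F_EXX = 0.6 × 60 = 36 ksi.
R_n = 36 × 11.67 = 420 kip; R_n/Ω = 420/2.0 = 210 kip.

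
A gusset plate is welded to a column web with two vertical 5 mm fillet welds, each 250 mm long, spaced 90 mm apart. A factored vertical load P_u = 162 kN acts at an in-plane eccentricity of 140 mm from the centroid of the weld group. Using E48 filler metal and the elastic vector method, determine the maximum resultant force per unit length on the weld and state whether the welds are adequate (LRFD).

f_max ≈ 991 N/mm; NOT adequate

E48XX → F_EXX = 480 MPa.
Total weld length L_w = 500 mm. Treat welds as unit-width lines.
Polar moment about centroid: J = 2[d³/12 + d(b/2)²] = 2[250³/12 + 250×45²] = 3617000 mm³.
Direct shear f_v = P/L_w = 162×10³ / 500 = 324 N/mm (vertical).
Torsion M = P·e = 162×10³ × 140 = 22680000 N·mm.
Critical point at (x, y) = (45, 125) from centroid. f_tx = M·y/J = 783.9 N/mm; f_ty = M·x/J = 282.2 N/mm.
Resultant f_max = √[f_tx² + (f_v + f_ty)²] = √[783.9² + (324 + 282.2)²] = 990.9 N/mm.
Capacity per unit length: φr_n = 0.75 × 0.6 × 480 × (0.707 × 5) = 763.6 N/mm.
990.9 > 763.6 → NOT adequate.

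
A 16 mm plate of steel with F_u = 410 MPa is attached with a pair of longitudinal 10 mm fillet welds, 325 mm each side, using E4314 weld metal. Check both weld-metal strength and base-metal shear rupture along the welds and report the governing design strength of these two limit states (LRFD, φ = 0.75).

E43XX → F_EXX = 430 MPa.
t_e = 0.707 × 10 = 7.07 mm; L = 650 mm.
Weld metal: φR_n = 0.75 × 0.6 × 430 × 7.07 × 650 × 10⁻³ = 889.2 kN.
Base metal (shear rupture): φR_n = 0.75 × 0.6 × 410 × 16 × 650 × 10⁻³ = 1919 kN.
Governing: weld metal.

φR_n ≈ 889 kN (weld metal governs)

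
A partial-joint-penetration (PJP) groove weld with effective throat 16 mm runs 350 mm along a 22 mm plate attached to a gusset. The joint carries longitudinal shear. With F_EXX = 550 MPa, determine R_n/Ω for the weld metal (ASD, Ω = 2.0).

Effective throat (given) t_e = 16 mm.
A_we = 16 × 350 = 5600 mm².
F_nw = 0.6 F_EXX = 330 MPa.
R_n/Ω = (330 × 5600) / 2.0 × 10⁻³ = 924 kN.

R_n/Ω ≈ 924 kN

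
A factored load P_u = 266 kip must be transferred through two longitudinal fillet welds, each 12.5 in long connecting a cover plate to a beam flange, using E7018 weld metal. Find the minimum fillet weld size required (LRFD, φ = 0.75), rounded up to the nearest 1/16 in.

E70XX → F_EXX = 70 ksi.
Total weld length L = 25 in.
Required throat t_e = P_u / (φ × 0.6 F_EXX × L) = 266 / (0.75 × 0.6 × 70 × 25) = 0.3378 in.
Required leg w = t_e / 0.707 = 0.4778 in → use 1/2 in.

w = 1/2 in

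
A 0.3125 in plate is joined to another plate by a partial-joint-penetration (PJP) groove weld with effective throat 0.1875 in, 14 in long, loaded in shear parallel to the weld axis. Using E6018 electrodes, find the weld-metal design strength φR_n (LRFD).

E60XX → F_EXX = 60 ksi.
Effective throat (given) t_e = 0.1875 in.
A_we = 0.1875 × 14 = 2.625 in².
F_nw = 0.6 F_EXX = 36 ksi.
φR_n = 0.75 × 36 × 2.625 = 70.88 kip.

φR_n ≈ 70.9 kip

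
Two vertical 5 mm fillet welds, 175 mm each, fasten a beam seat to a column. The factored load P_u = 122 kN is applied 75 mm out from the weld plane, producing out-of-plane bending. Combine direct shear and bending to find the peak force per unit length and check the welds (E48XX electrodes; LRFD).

f_max ≈ 962 N/mm; NOT adequate

E48XX → F_EXX = 480 MPa.
L_w = 2 × 175 = 350 mm; section modulus (unit throat) S = 2 × L²/6 = 10210 mm².
Direct shear f_v = P/L_w = 122×10³/350 = 348.6 N/mm.
Moment M = P × e = 122×10³ × 75 = 9150000 N·mm; bending f_b = M/S = 896.3 N/mm.
f_max = √(f_v² + f_b²) = √(348.6² + 896.3²) = 961.7 N/mm.
φr_n = 0.75 × 0.6 × 480 × (0.707 × 5) = 763.6 N/mm → NOT adequate.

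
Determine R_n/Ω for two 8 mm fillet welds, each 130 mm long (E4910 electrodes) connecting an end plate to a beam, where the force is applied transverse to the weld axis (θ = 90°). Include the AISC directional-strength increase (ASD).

R_n/Ω ≈ 324 kN

E49XX → F_EXX = 490 MPa.
t_e = 0.707 × 8 = 5.656 mm; A_we = 5.656 × 260 = 1471 mm².
Directional factor: 1.0 + 0.5 sin^1.5(90°) = 1.5.
F_nw = 0.6 × 490 × 1.5 = 441 MPa.
R_n/Ω = (441 × 1471) / 2.0 × 10⁻³ = 324.3 kN.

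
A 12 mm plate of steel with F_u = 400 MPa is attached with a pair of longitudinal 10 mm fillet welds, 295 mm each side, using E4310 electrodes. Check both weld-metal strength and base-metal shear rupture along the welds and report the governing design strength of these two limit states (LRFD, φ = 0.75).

E43XX → F_EXX = 430 MPa.
t_e = 0.707 × 10 = 7.07 mm; L = 590 mm.
Weld metal: φR_n = 0.75 × 0.6 × 430 × 7.07 × 590 × 10⁻³ = 807.1 kN.
Base metal (shear rupture): φR_n = 0.75 × 0.6 × 400 × 12 × 590 × 10⁻³ = 1274 kN.
Governing: weld metal.

φR_n ≈ 807 kN (weld metal governs)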